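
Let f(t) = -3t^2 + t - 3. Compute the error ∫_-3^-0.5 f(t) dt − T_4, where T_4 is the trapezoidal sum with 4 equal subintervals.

0.48828125

Exact integral: ∫_-3^-0.5 f(t) dt = -38.75.
T_4 = -39.23828125.
Error = -38.75 − (-39.23828125) = 0.48828125.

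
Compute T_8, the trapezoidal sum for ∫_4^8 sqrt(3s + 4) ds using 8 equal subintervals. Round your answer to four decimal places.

Δs = (8 − 4)/8 = 0.5.
f(4) ≈ 4.0000, f(4.5) ≈ 4.1833, f(5) ≈ 4.3589, f(5.5) ≈ 4.5277, f(6) ≈ 4.6904, f(6.5) ≈ 4.8477, f(7) ≈ 5.0000, f(7.5) ≈ 5.1478, f(8) ≈ 5.2915.
T_8 = (Δs/2)·[f(s_0) + 2f(s_1) + ... + 2f(s_{7}) + f(s_8)].
Sum ≈ 18.7008.

18.7008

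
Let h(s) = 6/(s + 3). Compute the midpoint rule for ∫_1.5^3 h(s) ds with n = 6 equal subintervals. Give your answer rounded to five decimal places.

1.72576

Δs = (3 − 1.5)/6 = 0.25.
Midpoints: 1.625, 1.875, 2.125, 2.375, 2.625, 2.875.
h(1.625) = 48/37, h(1.875) = 16/13, h(2.125) = 48/41, h(2.375) = 48/43, h(2.625) = 16/15, h(2.875) = 48/47.
Sum = Δs · [h(1.625) + h(1.875) + h(2.125) + ...].
Sum ≈ 1.72576.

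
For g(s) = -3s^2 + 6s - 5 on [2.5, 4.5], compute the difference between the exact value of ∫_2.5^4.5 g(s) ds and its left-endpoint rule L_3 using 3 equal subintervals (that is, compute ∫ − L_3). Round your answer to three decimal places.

-9.556

Exact integral: ∫_2.5^4.5 g(s) ds = -43.5.
L_3 ≈ -33.94444.
Error ≈ -43.5 − (-33.94444) ≈ -9.556.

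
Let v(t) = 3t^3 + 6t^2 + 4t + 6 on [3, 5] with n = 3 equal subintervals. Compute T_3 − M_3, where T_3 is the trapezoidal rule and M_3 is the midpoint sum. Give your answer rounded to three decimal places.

9.333

T_3 ≈ 654.22222.
M_3 ≈ 644.88889.
T_3 − M_3 ≈ 9.333.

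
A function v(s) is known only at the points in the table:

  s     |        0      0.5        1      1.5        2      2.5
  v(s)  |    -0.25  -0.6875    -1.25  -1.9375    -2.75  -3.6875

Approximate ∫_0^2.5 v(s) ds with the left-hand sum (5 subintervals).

-3.4375

Δs = 0.5.
Sum = 0.5·[(-0.25) + (-0.6875) + (-1.25) + (-1.9375) + (-2.75)] = -3.4375.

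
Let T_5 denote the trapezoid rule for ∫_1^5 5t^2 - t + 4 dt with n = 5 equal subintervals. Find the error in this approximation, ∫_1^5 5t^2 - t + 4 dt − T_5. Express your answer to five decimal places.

-2.13333

Exact integral: ∫_1^5 f(t) dt ≈ 210.6666667.
T_5 = 212.8.
Error ≈ 210.6666667 − 212.8 ≈ -2.13333.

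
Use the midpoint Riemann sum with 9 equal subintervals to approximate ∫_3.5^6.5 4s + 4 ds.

72

Δs = (6.5 − 3.5)/9 = 1/3.
Midpoints: 11/3, 4, 13/3, 14/3, 5, 16/3, 17/3, 6, 19/3.
f(11/3) = 56/3, f(4) = 20, f(13/3) = 64/3, f(14/3) = 68/3, f(5) = 24, f(16/3) = 76/3, f(17/3) = 80/3, f(6) = 28, f(19/3) = 88/3.
Sum = Δs · [f(11/3) + f(4) + f(13/3) + ...].
Sum = 72.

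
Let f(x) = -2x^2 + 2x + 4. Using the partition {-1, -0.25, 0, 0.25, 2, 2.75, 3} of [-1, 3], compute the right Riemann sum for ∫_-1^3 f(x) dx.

Subinterval widths: 0.75, 0.25, 0.25, 1.75, 0.75, 0.25.
Right endpoints: -0.25, 0, 0.25, 2, 2.75, 3.
f(-0.25) = 3.375, f(0) = 4, f(0.25) = 4.375, f(2) = 0, f(2.75) = -5.625, f(3) = -8.
Sum = Σ Δx_i · f(x_i).
Sum = -1.59375.

-1.59375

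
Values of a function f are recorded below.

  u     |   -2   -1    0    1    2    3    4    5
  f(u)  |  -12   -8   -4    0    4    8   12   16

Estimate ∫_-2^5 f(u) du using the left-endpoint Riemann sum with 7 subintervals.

Δu = 1.
Sum = 1·[(-12) + (-8) + (-4) + 0 + 4 + 8 + 12] = 0.

0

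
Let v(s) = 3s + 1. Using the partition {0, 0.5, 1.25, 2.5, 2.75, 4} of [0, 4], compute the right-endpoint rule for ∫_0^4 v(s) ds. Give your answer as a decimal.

34

Subinterval widths: 0.5, 0.75, 1.25, 0.25, 1.25.
Right endpoints: 0.5, 1.25, 2.5, 2.75, 4.
v(0.5) = 2.5, v(1.25) = 4.75, v(2.5) = 8.5, v(2.75) = 9.25, v(4) = 13.
Sum = Σ Δs_i · v(s_i).
Sum = 34.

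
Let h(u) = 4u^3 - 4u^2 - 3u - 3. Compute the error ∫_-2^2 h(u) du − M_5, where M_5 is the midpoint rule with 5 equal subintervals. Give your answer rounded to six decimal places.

-0.853333

Exact integral: ∫_-2^2 h(u) du ≈ -33.33333333.
M_5 = -32.48.
Error ≈ -33.33333333 − (-32.48) ≈ -0.853333.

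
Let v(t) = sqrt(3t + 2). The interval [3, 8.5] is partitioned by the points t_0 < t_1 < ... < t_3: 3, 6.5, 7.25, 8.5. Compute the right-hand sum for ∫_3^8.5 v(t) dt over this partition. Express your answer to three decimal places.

26.439

Subinterval widths: 3.5, 0.75, 1.25.
Right endpoints: 6.5, 7.25, 8.5.
v(6.5) ≈ 4.637, v(7.25) ≈ 4.873, v(8.5) ≈ 5.244.
Sum = Σ Δt_i · v(t_i).
Sum ≈ 26.439.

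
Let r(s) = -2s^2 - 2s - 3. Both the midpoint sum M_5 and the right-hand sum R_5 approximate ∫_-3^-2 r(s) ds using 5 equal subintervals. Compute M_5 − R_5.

M_5 = -10.66.
R_5 = -9.88.
M_5 − R_5 = -0.78.

-0.78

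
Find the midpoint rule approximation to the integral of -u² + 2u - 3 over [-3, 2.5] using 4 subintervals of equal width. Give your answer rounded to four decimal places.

Δu = (2.5 − (-3))/4 = 1.375.
Midpoints: -2.3125, -0.9375, 0.4375, 1.8125.
f(-2.3125) = -12.97265625, f(-0.9375) = -5.75390625, f(0.4375) = -2.31640625, f(1.8125) = -2.66015625.
Sum = Δu · [f(-2.3125) + f(-0.9375) + f(0.4375) + f(1.8125)].
Sum ≈ -32.5918.

-32.5918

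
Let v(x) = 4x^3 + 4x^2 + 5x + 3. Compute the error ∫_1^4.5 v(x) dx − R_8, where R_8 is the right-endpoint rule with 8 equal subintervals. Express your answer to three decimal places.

Exact integral: ∫_1^4.5 v(x) dx ≈ 587.85417.
R_8 ≈ 691.51660.
Error ≈ 587.85417 − 691.51660 ≈ -103.662.

-103.662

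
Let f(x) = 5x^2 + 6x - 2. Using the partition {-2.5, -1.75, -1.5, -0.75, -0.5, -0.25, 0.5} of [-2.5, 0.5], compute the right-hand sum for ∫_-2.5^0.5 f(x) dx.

Subinterval widths: 0.75, 0.25, 0.75, 0.25, 0.25, 0.75.
Right endpoints: -1.75, -1.5, -0.75, -0.5, -0.25, 0.5.
f(-1.75) = 2.8125, f(-1.5) = 0.25, f(-0.75) = -3.6875, f(-0.5) = -3.75, f(-0.25) = -3.1875, f(0.5) = 2.25.
Sum = Σ Δx_i · f(x_i).
Sum = -0.640625.

-0.640625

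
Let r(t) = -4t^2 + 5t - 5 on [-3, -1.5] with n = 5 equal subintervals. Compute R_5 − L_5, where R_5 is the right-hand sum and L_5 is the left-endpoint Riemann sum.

R_5 = -50.79.
L_5 = -61.14.
R_5 − L_5 = 10.35.

10.35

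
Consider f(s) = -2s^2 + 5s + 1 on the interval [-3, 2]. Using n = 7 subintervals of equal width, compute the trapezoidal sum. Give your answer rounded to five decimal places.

-31.68367

Δs = (2 − (-3))/7 = 5/7.
f(-3) = -32, f(-16/7) = -1023/49, f(-11/7) = -578/49, f(-6/7) = -233/49, f(-1/7) = 12/49, f(4/7) = 157/49, f(9/7) = 202/49, f(2) = 3.
T_7 = (Δs/2)·[f(s_0) + 2f(s_1) + ... + 2f(s_{6}) + f(s_7)].
Sum ≈ -31.68367.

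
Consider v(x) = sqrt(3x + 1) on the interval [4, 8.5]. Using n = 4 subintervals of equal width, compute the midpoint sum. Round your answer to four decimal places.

19.9054

Δx = (8.5 − 4)/4 = 1.125.
Midpoints: 4.5625, 5.6875, 6.8125, 7.9375.
v(4.5625) ≈ 3.8324, v(5.6875) ≈ 4.2500, v(6.8125) ≈ 4.6301, v(7.9375) ≈ 4.9812.
Sum = Δx · [v(4.5625) + v(5.6875) + v(6.8125) + v(7.9375)].
Sum ≈ 19.9054.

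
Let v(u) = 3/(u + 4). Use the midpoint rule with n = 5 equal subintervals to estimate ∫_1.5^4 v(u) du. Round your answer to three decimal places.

Δu = (4 − 1.5)/5 = 0.5.
Midpoints: 1.75, 2.25, 2.75, 3.25, 3.75.
v(1.75) = 12/23, v(2.25) = 0.48, v(2.75) = 4/9, v(3.25) = 12/29, v(3.75) = 12/31.
Sum = Δu · [v(1.75) + v(2.25) + v(2.75) + v(3.25) + v(3.75)].
Sum ≈ 1.124.

1.124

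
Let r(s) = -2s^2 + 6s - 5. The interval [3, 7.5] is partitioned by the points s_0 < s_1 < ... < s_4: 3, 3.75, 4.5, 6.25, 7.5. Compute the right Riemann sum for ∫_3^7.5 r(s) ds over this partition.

-192.3125

Subinterval widths: 0.75, 0.75, 1.75, 1.25.
Right endpoints: 3.75, 4.5, 6.25, 7.5.
r(3.75) = -10.625, r(4.5) = -18.5, r(6.25) = -45.625, r(7.5) = -72.5.
Sum = Σ Δs_i · r(s_i).
Sum = -192.3125.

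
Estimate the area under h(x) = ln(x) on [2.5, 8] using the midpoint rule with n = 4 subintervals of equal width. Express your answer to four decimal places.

Δx = (8 − 2.5)/4 = 1.375.
Midpoints: 3.1875, 4.5625, 5.9375, 7.3125.
h(3.1875) ≈ 1.1592, h(4.5625) ≈ 1.5179, h(5.9375) ≈ 1.7813, h(7.3125) ≈ 1.9896.
Sum = Δx · [h(3.1875) + h(4.5625) + h(5.9375) + h(7.3125)].
Sum ≈ 8.8660.

8.8660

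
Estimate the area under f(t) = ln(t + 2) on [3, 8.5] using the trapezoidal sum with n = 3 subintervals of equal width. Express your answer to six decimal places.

11.113123

Δt = (8.5 − 3)/3 = 11/6.
f(3) ≈ 1.609438, f(29/6) ≈ 1.921813, f(20/3) ≈ 2.159484, f(8.5) ≈ 2.351375.
T_3 = (Δt/2)·[f(t_0) + 2f(t_1) + 2f(t_2) + f(t_3)].
Sum ≈ 11.113123.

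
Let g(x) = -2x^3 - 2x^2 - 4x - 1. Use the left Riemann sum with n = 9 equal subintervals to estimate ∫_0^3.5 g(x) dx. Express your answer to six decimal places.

-108.557613

Δx = (3.5 − 0)/9 = 7/18.
Left endpoints: 0, 7/18, 7/9, 7/6, 14/9, 35/18, 7/3, 49/18, 28/9.
g(0) = -1, g(7/18) = -8677/2916, g(7/9) = -4565/729, g(7/6) = -1249/108, g(14/9) = -14281/729, g(35/18) = -90521/2916, g(7/3) = -1259/27, g(49/18) = -195535/2916, g(28/9) = -67817/729.
Sum = Δx · [g(0) + g(7/18) + g(7/9) + ...].
Sum ≈ -108.557613.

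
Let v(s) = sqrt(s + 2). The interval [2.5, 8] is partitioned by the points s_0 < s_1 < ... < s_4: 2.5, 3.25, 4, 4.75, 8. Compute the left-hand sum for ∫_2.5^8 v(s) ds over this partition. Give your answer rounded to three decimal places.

13.590

Subinterval widths: 0.75, 0.75, 0.75, 3.25.
Left endpoints: 2.5, 3.25, 4, 4.75.
v(2.5) ≈ 2.121, v(3.25) ≈ 2.291, v(4) ≈ 2.449, v(4.75) ≈ 2.598.
Sum = Σ Δs_i · v(s_i).
Sum ≈ 13.590.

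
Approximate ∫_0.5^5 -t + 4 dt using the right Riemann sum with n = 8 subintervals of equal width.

Δt = (5 − 0.5)/8 = 0.5625.
Right endpoints: 1.0625, 1.625, 2.1875, 2.75, 3.3125, 3.875, 4.4375, 5.
f(1.0625) = 2.9375, f(1.625) = 2.375, f(2.1875) = 1.8125, f(2.75) = 1.25, f(3.3125) = 0.6875, f(3.875) = 0.125, f(4.4375) = -0.4375, f(5) = -1.
Sum = Δt · [f(1.0625) + f(1.625) + f(2.1875) + ...].
Sum = 4.359375.

4.359375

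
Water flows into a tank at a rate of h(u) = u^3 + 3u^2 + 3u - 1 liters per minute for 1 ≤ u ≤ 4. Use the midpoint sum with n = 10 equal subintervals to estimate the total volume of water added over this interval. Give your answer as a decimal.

Δu = (4 − 1)/10 = 0.3.
Midpoints: 1.15, 1.45, 1.75, 2.05, 2.35, 2.65, 2.95, 3.25, 3.55, 3.85.
h(1.15) = 7.938375, h(1.45) = 12.706125, h(1.75) = 18.796875, h(2.05) = 26.372625, h(2.35) = 35.595375, h(2.65) = 46.627125, h(2.95) = 59.629875, h(3.25) = 74.765625, h(3.55) = 92.196375, h(3.85) = 112.084125.
Sum = Δu · [h(1.15) + h(1.45) + h(1.75) + ...].
Sum = 146.01375.

146.01375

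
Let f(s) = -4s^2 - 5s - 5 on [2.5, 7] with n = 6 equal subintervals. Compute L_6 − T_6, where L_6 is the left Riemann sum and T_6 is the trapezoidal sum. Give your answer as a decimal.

L_6 = -495.
T_6 = -567.5625.
L_6 − T_6 = 72.5625.

72.5625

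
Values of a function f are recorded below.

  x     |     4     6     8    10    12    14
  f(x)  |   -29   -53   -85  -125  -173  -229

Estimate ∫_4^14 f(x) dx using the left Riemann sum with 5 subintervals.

-930

Δx = 2.
Sum = 2·[(-29) + (-53) + (-85) + (-125) + (-173)] = -930.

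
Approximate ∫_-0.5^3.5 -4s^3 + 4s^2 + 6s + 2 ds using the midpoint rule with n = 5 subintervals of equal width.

Δs = (3.5 − (-0.5))/5 = 0.8.
Midpoints: -0.1, 0.7, 1.5, 2.3, 3.1.
f(-0.1) = 1.444, f(0.7) = 6.788, f(1.5) = 6.5, f(2.3) = -11.708, f(3.1) = -60.124.
Sum = Δs · [f(-0.1) + f(0.7) + f(1.5) + f(2.3) + f(3.1)].
Sum = -45.68.

-45.68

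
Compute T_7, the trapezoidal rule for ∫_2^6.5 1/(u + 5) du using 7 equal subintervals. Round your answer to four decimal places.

0.4969

Δu = (6.5 − 2)/7 = 9/14.
f(2) = 1/7, f(37/14) = 14/107, f(23/7) = 7/58, f(55/14) = 0.112, f(32/7) = 7/67, f(73/14) = 14/143, f(41/7) = 7/76, f(6.5) = 2/23.
T_7 = (Δu/2)·[f(u_0) + 2f(u_1) + ... + 2f(u_{6}) + f(u_7)].
Sum ≈ 0.4969.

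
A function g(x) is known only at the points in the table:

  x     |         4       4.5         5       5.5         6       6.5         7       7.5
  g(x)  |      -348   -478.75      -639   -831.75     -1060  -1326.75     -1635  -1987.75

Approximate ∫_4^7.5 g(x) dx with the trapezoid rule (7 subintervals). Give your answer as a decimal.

-3569.5625

Δx = 0.5.
T_7 = (0.5/2)·[(-348) + 2·(-478.75) + 2·(-639) + 2·(-831.75) + 2·(-1060) + 2·(-1326.75) + 2·(-1635) + (-1987.75)] = -3569.5625.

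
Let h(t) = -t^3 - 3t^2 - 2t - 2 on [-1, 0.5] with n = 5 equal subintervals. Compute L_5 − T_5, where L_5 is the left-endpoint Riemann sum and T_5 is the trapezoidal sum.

0.28125

L_5 = -2.91.
T_5 = -3.19125.
L_5 − T_5 = 0.28125.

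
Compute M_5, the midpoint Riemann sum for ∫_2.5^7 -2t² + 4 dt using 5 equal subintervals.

-199.6425

Δt = (7 − 2.5)/5 = 0.9.
Midpoints: 2.95, 3.85, 4.75, 5.65, 6.55.
f(2.95) = -13.405, f(3.85) = -25.645, f(4.75) = -41.125, f(5.65) = -59.845, f(6.55) = -81.805.
Sum = Δt · [f(2.95) + f(3.85) + f(4.75) + f(5.65) + f(6.55)].
Sum = -199.6425.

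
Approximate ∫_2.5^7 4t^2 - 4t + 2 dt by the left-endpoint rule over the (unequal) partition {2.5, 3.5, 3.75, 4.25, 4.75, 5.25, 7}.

272.8125

Subinterval widths: 1, 0.25, 0.5, 0.5, 0.5, 1.75.
Left endpoints: 2.5, 3.5, 3.75, 4.25, 4.75, 5.25.
f(2.5) = 17, f(3.5) = 37, f(3.75) = 43.25, f(4.25) = 57.25, f(4.75) = 73.25, f(5.25) = 91.25.
Sum = Σ Δt_i · f(t_i).
Sum = 272.8125.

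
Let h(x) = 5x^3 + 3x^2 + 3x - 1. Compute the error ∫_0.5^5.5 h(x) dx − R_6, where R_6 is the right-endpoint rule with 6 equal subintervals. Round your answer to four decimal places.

Exact integral: ∫_0.5^5.5 h(x) dx = 1350.
R_6 ≈ 1767.881944.
Error ≈ 1350 − 1767.881944 ≈ -417.8819.

-417.8819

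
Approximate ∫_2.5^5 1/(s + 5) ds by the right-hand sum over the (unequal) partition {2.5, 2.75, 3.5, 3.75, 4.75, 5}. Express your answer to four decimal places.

0.2766

Subinterval widths: 0.25, 0.75, 0.25, 1, 0.25.
Right endpoints: 2.75, 3.5, 3.75, 4.75, 5.
f(2.75) = 4/31, f(3.5) = 2/17, f(3.75) = 4/35, f(4.75) = 4/39, f(5) = 0.1.
Sum = Σ Δs_i · f(s_i).
Sum ≈ 0.2766.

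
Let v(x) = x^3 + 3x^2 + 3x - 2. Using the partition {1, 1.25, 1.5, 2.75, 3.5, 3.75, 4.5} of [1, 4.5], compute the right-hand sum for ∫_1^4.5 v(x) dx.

282.08984375

Subinterval widths: 0.25, 0.25, 1.25, 0.75, 0.25, 0.75.
Right endpoints: 1.25, 1.5, 2.75, 3.5, 3.75, 4.5.
v(1.25) = 8.390625, v(1.5) = 12.625, v(2.75) = 49.734375, v(3.5) = 88.125, v(3.75) = 104.171875, v(4.5) = 163.375.
Sum = Σ Δx_i · v(x_i).
Sum = 282.08984375.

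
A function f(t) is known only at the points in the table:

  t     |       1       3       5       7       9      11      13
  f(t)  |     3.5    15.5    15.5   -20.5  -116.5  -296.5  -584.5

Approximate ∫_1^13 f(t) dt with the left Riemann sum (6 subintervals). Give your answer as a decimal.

Δt = 2.
Sum = 2·[3.5 + 15.5 + 15.5 + (-20.5) + (-116.5) + (-296.5)] = -798.

-798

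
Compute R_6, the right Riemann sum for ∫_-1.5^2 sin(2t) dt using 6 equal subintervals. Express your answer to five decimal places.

-0.32823

Δt = (2 − (-1.5))/6 = 7/12.
Right endpoints: -11/12, -1/3, 0.25, 5/6, 17/12, 2.
f(-11/12) ≈ -0.96573, f(-1/3) ≈ -0.61837, f(0.25) ≈ 0.47943, f(5/6) ≈ 0.99541, f(17/12) ≈ 0.30340, f(2) ≈ -0.75680.
Sum = Δt · [f(-11/12) + f(-1/3) + f(0.25) + ...].
Sum ≈ -0.32823.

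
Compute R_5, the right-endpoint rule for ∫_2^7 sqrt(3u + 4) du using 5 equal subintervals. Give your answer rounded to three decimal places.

21.655

Δu = (7 − 2)/5 = 1.
Right endpoints: 3, 4, 5, 6, 7.
f(3) ≈ 3.606, f(4) ≈ 4.000, f(5) ≈ 4.359, f(6) ≈ 4.690, f(7) ≈ 5.000.
Sum = Δu · [f(3) + f(4) + f(5) + f(6) + f(7)].
Sum ≈ 21.655.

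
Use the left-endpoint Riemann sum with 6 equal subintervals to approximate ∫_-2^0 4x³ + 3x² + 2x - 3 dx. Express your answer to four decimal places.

-22.3333

Δx = (0 − (-2))/6 = 1/3.
Left endpoints: -2, -5/3, -4/3, -1, -2/3, -1/3.
f(-2) = -27, f(-5/3) = -446/27, f(-4/3) = -265/27, f(-1) = -6, f(-2/3) = -113/27, f(-1/3) = -94/27.
Sum = Δx · [f(-2) + f(-5/3) + f(-4/3) + ...].
Sum ≈ -22.3333.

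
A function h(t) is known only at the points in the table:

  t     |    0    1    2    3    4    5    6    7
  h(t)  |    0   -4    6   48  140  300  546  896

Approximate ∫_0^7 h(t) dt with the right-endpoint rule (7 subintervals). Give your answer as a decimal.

Δt = 1.
Sum = 1·[(-4) + 6 + 48 + 140 + 300 + 546 + 896] = 1932.

1932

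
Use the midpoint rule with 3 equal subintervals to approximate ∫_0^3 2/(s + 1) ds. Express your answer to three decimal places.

Δs = (3 − 0)/3 = 1.
Midpoints: 0.5, 1.5, 2.5.
f(0.5) = 4/3, f(1.5) = 0.8, f(2.5) = 4/7.
Sum = Δs · [f(0.5) + f(1.5) + f(2.5)].
Sum ≈ 2.705.

2.705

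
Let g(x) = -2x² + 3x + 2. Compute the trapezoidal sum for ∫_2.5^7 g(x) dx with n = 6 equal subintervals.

-145.96875

Δx = (7 − 2.5)/6 = 0.75.
g(2.5) = -3, g(3.25) = -9.375, g(4) = -18, g(4.75) = -28.875, g(5.5) = -42, g(6.25) = -57.375, g(7) = -75.
T_6 = (Δx/2)·[g(x_0) + 2g(x_1) + ... + 2g(x_{5}) + g(x_6)].
Sum = -145.96875.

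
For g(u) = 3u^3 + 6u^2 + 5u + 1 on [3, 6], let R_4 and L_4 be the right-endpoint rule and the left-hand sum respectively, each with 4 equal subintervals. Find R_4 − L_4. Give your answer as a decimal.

R_4 = 1651.828125.
L_4 = 1093.828125.
R_4 − L_4 = 558.

558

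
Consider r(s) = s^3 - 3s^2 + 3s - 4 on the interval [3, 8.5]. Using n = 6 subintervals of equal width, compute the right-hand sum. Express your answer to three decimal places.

Δs = (8.5 − 3)/6 = 11/12.
Right endpoints: 47/12, 29/6, 5.75, 20/3, 91/12, 8.5.
r(47/12) = 37691/1728, r(29/6) = 11519/216, r(5.75) = 104.171875, r(20/3) = 4832/27, r(91/12) = 487855/1728, r(8.5) = 418.875.
Sum = Δs · [r(47/12) + r(29/6) + r(5.75) + ...].
Sum ≈ 971.184.

971.184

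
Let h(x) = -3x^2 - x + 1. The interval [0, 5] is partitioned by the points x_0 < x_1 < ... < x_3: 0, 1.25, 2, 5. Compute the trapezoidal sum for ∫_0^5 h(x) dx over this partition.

-147.1875

Subinterval widths: 1.25, 0.75, 3.
h(0) = 1, h(1.25) = -4.9375, h(2) = -13, h(5) = -79.
On each subinterval the trapezoid contributes (Δx_i/2)·[h(x_{i-1}) + h(x_i)].
Sum = -147.1875.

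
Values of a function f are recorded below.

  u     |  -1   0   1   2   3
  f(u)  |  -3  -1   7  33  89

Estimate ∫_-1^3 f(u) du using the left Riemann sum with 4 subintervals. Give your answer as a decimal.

36

Δu = 1.
Sum = 1·[(-3) + (-1) + 7 + 33] = 36.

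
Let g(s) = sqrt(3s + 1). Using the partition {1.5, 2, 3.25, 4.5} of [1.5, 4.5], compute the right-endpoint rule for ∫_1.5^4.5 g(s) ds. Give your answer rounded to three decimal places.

10.181

Subinterval widths: 0.5, 1.25, 1.25.
Right endpoints: 2, 3.25, 4.5.
g(2) ≈ 2.646, g(3.25) ≈ 3.279, g(4.5) ≈ 3.808.
Sum = Σ Δs_i · g(s_i).
Sum ≈ 10.181.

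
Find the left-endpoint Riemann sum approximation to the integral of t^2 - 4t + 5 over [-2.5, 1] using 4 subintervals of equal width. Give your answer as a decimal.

Δt = (1 − (-2.5))/4 = 0.875.
Left endpoints: -2.5, -1.625, -0.75, 0.125.
f(-2.5) = 21.25, f(-1.625) = 14.140625, f(-0.75) = 8.5625, f(0.125) = 4.515625.
Sum = Δt · [f(-2.5) + f(-1.625) + f(-0.75) + f(0.125)].
Sum = 42.41015625.

42.41015625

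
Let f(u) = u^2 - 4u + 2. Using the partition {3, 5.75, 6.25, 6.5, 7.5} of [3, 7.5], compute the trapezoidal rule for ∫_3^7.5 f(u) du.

49.78125

Subinterval widths: 2.75, 0.5, 0.25, 1.
f(3) = -1, f(5.75) = 12.0625, f(6.25) = 16.0625, f(6.5) = 18.25, f(7.5) = 28.25.
On each subinterval the trapezoid contributes (Δu_i/2)·[f(u_{i-1}) + f(u_i)].
Sum = 49.78125.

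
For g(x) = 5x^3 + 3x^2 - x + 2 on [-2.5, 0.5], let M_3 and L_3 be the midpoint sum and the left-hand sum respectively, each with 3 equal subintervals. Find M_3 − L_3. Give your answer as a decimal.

M_3 = -21.
L_3 = -58.875.
M_3 − L_3 = 37.875.

37.875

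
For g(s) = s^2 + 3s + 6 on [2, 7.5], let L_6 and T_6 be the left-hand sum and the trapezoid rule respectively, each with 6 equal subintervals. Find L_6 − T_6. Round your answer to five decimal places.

-31.51042

L_6 ≈ 218.5931713.
T_6 ≈ 250.1035880.
L_6 − T_6 ≈ -31.51042.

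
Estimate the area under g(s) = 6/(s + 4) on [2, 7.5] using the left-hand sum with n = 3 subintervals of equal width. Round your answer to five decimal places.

4.37552

Δs = (7.5 − 2)/3 = 11/6.
Left endpoints: 2, 23/6, 17/3.
g(2) = 1, g(23/6) = 36/47, g(17/3) = 18/29.
Sum = Δs · [g(2) + g(23/6) + g(17/3)].
Sum ≈ 4.37552.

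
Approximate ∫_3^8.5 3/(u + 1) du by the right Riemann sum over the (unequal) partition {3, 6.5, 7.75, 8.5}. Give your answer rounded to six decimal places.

Subinterval widths: 3.5, 1.25, 0.75.
Right endpoints: 6.5, 7.75, 8.5.
f(6.5) = 0.4, f(7.75) = 12/35, f(8.5) = 6/19.
Sum = Σ Δu_i · f(u_i).
Sum ≈ 2.065414.

2.065414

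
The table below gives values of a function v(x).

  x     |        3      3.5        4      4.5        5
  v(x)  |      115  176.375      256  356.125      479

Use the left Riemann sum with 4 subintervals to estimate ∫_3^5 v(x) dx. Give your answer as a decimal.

451.75

Δx = 0.5.
Sum = 0.5·[115 + 176.375 + 256 + 356.125] = 451.75.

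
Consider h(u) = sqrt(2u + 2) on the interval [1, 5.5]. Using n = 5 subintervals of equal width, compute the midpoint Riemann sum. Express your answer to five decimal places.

12.96484

Δu = (5.5 − 1)/5 = 0.9.
Midpoints: 1.45, 2.35, 3.25, 4.15, 5.05.
h(1.45) ≈ 2.21359, h(2.35) ≈ 2.58844, h(3.25) ≈ 2.91548, h(4.15) ≈ 3.20936, h(5.05) ≈ 3.47851.
Sum = Δu · [h(1.45) + h(2.35) + h(3.25) + h(4.15) + h(5.05)].
Sum ≈ 12.96484.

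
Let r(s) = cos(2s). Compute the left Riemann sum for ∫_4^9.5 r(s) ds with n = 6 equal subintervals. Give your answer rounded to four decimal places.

Δs = (9.5 − 4)/6 = 11/12.
Left endpoints: 4, 59/12, 35/6, 6.75, 23/3, 103/12.
r(4) ≈ -0.1455, r(59/12) ≈ -0.9177, r(35/6) ≈ 0.6218, r(6.75) ≈ 0.5949, r(23/3) ≈ -0.9306, r(103/12) ≈ -0.1119.
Sum = Δs · [r(4) + r(59/12) + r(35/6) + ...].
Sum ≈ -0.8149.

-0.8149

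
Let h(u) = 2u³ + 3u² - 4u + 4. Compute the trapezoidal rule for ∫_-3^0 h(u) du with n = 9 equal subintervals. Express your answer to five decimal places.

16.16667

Δu = (0 − (-3))/9 = 1/3.
h(-3) = -11, h(-8/3) = -52/27, h(-7/3) = 115/27, h(-2) = 8, h(-5/3) = 263/27, h(-4/3) = 268/27, h(-1) = 9, h(-2/3) = 200/27, h(-1/3) = 151/27, h(0) = 4.
T_9 = (Δu/2)·[h(u_0) + 2h(u_1) + ... + 2h(u_{8}) + h(u_9)].
Sum ≈ 16.16667.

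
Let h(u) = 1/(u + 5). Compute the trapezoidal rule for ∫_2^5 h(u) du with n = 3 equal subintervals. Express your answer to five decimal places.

0.35754

Δu = (5 − 2)/3 = 1.
h(2) = 1/7, h(3) = 0.125, h(4) = 1/9, h(5) = 0.1.
T_3 = (Δu/2)·[h(u_0) + 2h(u_1) + 2h(u_2) + h(u_3)].
Sum ≈ 0.35754.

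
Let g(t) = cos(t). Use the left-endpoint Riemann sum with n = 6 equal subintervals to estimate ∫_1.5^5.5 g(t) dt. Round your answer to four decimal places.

-1.8521

Δt = (5.5 − 1.5)/6 = 2/3.
Left endpoints: 1.5, 13/6, 17/6, 3.5, 25/6, 29/6.
g(1.5) ≈ 0.0707, g(13/6) ≈ -0.5612, g(17/6) ≈ -0.9529, g(3.5) ≈ -0.9365, g(25/6) ≈ -0.5190, g(29/6) ≈ 0.1206.
Sum = Δt · [g(1.5) + g(13/6) + g(17/6) + ...].
Sum ≈ -1.8521.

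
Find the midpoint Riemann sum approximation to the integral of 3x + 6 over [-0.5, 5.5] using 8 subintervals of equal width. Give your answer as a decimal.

Δx = (5.5 − (-0.5))/8 = 0.75.
Midpoints: -0.125, 0.625, 1.375, 2.125, 2.875, 3.625, 4.375, 5.125.
f(-0.125) = 5.625, f(0.625) = 7.875, f(1.375) = 10.125, f(2.125) = 12.375, f(2.875) = 14.625, f(3.625) = 16.875, f(4.375) = 19.125, f(5.125) = 21.375.
Sum = Δx · [f(-0.125) + f(0.625) + f(1.375) + ...].
Sum = 81.

81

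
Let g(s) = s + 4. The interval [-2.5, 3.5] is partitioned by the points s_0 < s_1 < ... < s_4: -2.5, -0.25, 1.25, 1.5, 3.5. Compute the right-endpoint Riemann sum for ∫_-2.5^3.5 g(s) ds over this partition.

Subinterval widths: 2.25, 1.5, 0.25, 2.
Right endpoints: -0.25, 1.25, 1.5, 3.5.
g(-0.25) = 3.75, g(1.25) = 5.25, g(1.5) = 5.5, g(3.5) = 7.5.
Sum = Σ Δs_i · g(s_i).
Sum = 32.6875.

32.6875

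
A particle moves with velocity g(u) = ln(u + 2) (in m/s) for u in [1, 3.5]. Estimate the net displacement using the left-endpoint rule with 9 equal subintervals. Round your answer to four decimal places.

Δu = (3.5 − 1)/9 = 5/18.
Left endpoints: 1, 23/18, 14/9, 11/6, 19/9, 43/18, 8/3, 53/18, 29/9.
g(1) ≈ 1.0986, g(23/18) ≈ 1.1872, g(14/9) ≈ 1.2685, g(11/6) ≈ 1.3437, g(19/9) ≈ 1.4137, g(43/18) ≈ 1.4791, g(8/3) ≈ 1.5404, g(53/18) ≈ 1.5983, g(29/9) ≈ 1.6529.
Sum = Δu · [g(1) + g(23/18) + g(14/9) + ...].
Sum ≈ 3.4951.

3.4951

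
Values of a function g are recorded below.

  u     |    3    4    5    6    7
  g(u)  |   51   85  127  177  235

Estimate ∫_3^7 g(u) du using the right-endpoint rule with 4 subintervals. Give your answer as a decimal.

Δu = 1.
Sum = 1·[85 + 127 + 177 + 235] = 624.

624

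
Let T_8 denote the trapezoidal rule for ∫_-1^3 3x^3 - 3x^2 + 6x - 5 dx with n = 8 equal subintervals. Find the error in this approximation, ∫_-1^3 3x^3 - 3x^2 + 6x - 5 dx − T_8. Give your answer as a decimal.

Exact integral: ∫_-1^3 f(x) dx = 36.
T_8 = 37.
Error = 36 − 37 = -1.

-1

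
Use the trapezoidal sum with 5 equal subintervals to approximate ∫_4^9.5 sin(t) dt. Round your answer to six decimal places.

0.308170

Δt = (9.5 − 4)/5 = 1.1.
f(4) ≈ -0.756802, f(5.1) ≈ -0.925815, f(6.2) ≈ -0.083089, f(7.3) ≈ 0.850437, f(8.4) ≈ 0.854599, f(9.5) ≈ -0.075151.
T_5 = (Δt/2)·[f(t_0) + 2f(t_1) + ... + 2f(t_{4}) + f(t_5)].
Sum ≈ 0.308170.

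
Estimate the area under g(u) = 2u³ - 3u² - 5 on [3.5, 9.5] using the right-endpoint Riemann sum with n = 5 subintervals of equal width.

4041.84

Δu = (9.5 − 3.5)/5 = 1.2.
Right endpoints: 4.7, 5.9, 7.1, 8.3, 9.5.
g(4.7) = 136.376, g(5.9) = 301.328, g(7.1) = 559.592, g(8.3) = 931.904, g(9.5) = 1439.
Sum = Δu · [g(4.7) + g(5.9) + g(7.1) + g(8.3) + g(9.5)].
Sum = 4041.84.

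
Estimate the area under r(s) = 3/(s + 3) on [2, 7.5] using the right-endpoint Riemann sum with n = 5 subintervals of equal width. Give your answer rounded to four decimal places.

2.0623

Δs = (7.5 − 2)/5 = 1.1.
Right endpoints: 3.1, 4.2, 5.3, 6.4, 7.5.
r(3.1) = 30/61, r(4.2) = 5/12, r(5.3) = 30/83, r(6.4) = 15/47, r(7.5) = 2/7.
Sum = Δs · [r(3.1) + r(4.2) + r(5.3) + r(6.4) + r(7.5)].
Sum ≈ 2.0623.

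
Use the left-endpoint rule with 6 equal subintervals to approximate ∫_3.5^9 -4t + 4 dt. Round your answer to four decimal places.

-105.4167

Δt = (9 − 3.5)/6 = 11/12.
Left endpoints: 3.5, 53/12, 16/3, 6.25, 43/6, 97/12.
f(3.5) = -10, f(53/12) = -41/3, f(16/3) = -52/3, f(6.25) = -21, f(43/6) = -74/3, f(97/12) = -85/3.
Sum = Δt · [f(3.5) + f(53/12) + f(16/3) + ...].
Sum ≈ -105.4167.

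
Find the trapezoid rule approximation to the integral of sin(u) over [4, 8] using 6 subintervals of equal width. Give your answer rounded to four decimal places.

-0.4892

Δu = (8 − 4)/6 = 2/3.
f(4) ≈ -0.7568, f(14/3) ≈ -0.9990, f(16/3) ≈ -0.8133, f(6) ≈ -0.2794, f(20/3) ≈ 0.3742, f(22/3) ≈ 0.8675, f(8) ≈ 0.9894.
T_6 = (Δu/2)·[f(u_0) + 2f(u_1) + ... + 2f(u_{5}) + f(u_6)].
Sum ≈ -0.4892.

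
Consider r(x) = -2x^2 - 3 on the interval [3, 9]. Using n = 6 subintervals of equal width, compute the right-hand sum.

Δx = (9 − 3)/6 = 1.
Right endpoints: 4, 5, 6, 7, 8, 9.
r(4) = -35, r(5) = -53, r(6) = -75, r(7) = -101, r(8) = -131, r(9) = -165.
Sum = Δx · [r(4) + r(5) + r(6) + ...].
Sum = -560.

-560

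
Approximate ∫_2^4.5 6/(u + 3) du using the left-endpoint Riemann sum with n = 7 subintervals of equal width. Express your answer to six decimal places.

2.505635

Δu = (4.5 − 2)/7 = 5/14.
Left endpoints: 2, 33/14, 19/7, 43/14, 24/7, 53/14, 29/7.
f(2) = 1.2, f(33/14) = 1.12, f(19/7) = 1.05, f(43/14) = 84/85, f(24/7) = 14/15, f(53/14) = 84/95, f(29/7) = 0.84.
Sum = Δu · [f(2) + f(33/14) + f(19/7) + ...].
Sum ≈ 2.505635.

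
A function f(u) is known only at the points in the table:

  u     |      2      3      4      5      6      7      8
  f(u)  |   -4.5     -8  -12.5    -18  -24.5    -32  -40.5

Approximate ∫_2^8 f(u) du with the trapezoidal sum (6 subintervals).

Δu = 1.
T_6 = (1/2)·[(-4.5) + 2·(-8) + 2·(-12.5) + 2·(-18) + 2·(-24.5) + 2·(-32) + (-40.5)] = -117.5.

-117.5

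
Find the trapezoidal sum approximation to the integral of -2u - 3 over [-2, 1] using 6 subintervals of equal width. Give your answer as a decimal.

-6

Δu = (1 − (-2))/6 = 0.5.
f(-2) = 1, f(-1.5) = 0, f(-1) = -1, f(-0.5) = -2, f(0) = -3, f(0.5) = -4, f(1) = -5.
T_6 = (Δu/2)·[f(u_0) + 2f(u_1) + ... + 2f(u_{5}) + f(u_6)].
Sum = -6.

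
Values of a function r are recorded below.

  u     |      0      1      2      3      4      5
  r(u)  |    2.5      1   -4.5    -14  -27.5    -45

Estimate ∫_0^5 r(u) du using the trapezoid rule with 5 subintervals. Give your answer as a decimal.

Δu = 1.
T_5 = (1/2)·[2.5 + 2·1 + 2·(-4.5) + 2·(-14) + 2·(-27.5) + (-45)] = -66.25.

-66.25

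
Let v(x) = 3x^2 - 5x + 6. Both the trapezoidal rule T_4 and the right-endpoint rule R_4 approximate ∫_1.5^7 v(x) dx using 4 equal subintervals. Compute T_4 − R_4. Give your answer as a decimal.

T_4 = 260.94921875.
R_4 = 338.46484375.
T_4 − R_4 = -77.515625.

-77.515625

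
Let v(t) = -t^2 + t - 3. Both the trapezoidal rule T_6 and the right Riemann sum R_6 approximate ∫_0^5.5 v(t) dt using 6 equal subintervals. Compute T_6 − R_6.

11.34375

T_6 ≈ -57.6035880.
R_6 ≈ -68.9473380.
T_6 − R_6 = 11.34375.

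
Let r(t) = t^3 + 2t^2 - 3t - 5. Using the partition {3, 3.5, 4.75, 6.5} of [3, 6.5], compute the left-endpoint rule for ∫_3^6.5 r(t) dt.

313.17578125

Subinterval widths: 0.5, 1.25, 1.75.
Left endpoints: 3, 3.5, 4.75.
r(3) = 31, r(3.5) = 51.875, r(4.75) = 133.046875.
Sum = Σ Δt_i · r(t_i).
Sum = 313.17578125.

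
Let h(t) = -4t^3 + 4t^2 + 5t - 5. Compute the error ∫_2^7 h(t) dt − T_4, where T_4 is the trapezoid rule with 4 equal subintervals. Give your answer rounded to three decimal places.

Exact integral: ∫_2^7 h(t) dt ≈ -1850.83333.
T_4 = -1915.9375.
Error ≈ -1850.83333 − (-1915.9375) ≈ 65.104.

65.104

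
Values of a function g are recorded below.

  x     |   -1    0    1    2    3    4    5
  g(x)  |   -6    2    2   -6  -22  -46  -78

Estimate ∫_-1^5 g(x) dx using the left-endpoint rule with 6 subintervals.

-76

Δx = 1.
Sum = 1·[(-6) + 2 + 2 + (-6) + (-22) + (-46)] = -76.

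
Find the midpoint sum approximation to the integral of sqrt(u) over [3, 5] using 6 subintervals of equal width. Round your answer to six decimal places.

3.989759

Δu = (5 − 3)/6 = 1/3.
Midpoints: 19/6, 3.5, 23/6, 25/6, 4.5, 29/6.
f(19/6) ≈ 1.779513, f(3.5) ≈ 1.870829, f(23/6) ≈ 1.957890, f(25/6) ≈ 2.041241, f(4.5) ≈ 2.121320, f(29/6) ≈ 2.198484.
Sum = Δu · [f(19/6) + f(3.5) + f(23/6) + ...].
Sum ≈ 3.989759.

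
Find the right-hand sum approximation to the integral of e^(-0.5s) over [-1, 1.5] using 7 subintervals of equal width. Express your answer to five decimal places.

Δs = (1.5 − (-1))/7 = 5/14.
Right endpoints: -9/14, -2/7, 1/14, 3/7, 11/14, 8/7, 1.5.
f(-9/14) ≈ 1.37910, f(-2/7) ≈ 1.15356, f(1/14) ≈ 0.96492, f(3/7) ≈ 0.80712, f(11/14) ≈ 0.67513, f(8/7) ≈ 0.56472, f(1.5) ≈ 0.47237.
Sum = Δs · [f(-9/14) + f(-2/7) + f(1/14) + ...].
Sum ≈ 2.14889.

2.14889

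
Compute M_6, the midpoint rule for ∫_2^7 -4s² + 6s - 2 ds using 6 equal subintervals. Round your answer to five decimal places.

Δs = (7 − 2)/6 = 5/6.
Midpoints: 29/12, 3.25, 49/12, 59/12, 5.75, 79/12.
f(29/12) = -391/36, f(3.25) = -24.75, f(49/12) = -1591/36, f(59/12) = -2491/36, f(5.75) = -99.75, f(79/12) = -4891/36.
Sum = Δs · [f(29/12) + f(3.25) + f(49/12) + ...].
Sum ≈ -320.50926.

-320.50926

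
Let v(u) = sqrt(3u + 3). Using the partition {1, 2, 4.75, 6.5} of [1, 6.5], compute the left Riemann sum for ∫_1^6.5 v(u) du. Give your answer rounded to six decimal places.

17.967786

Subinterval widths: 1, 2.75, 1.75.
Left endpoints: 1, 2, 4.75.
v(1) ≈ 2.449490, v(2) ≈ 3.000000, v(4.75) ≈ 4.153312.
Sum = Σ Δu_i · v(u_i).
Sum ≈ 17.967786.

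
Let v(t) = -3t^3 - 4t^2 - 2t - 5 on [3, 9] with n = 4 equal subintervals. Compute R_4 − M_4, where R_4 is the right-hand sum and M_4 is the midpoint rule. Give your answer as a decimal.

R_4 = -7833.
M_4 = -5832.75.
R_4 − M_4 = -2000.25.

-2000.25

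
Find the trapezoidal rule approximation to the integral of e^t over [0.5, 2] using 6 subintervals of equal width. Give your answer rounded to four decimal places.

Δt = (2 − 0.5)/6 = 0.25.
f(0.5) ≈ 1.6487, f(0.75) ≈ 2.1170, f(1) ≈ 2.7183, f(1.25) ≈ 3.4903, f(1.5) ≈ 4.4817, f(1.75) ≈ 5.7546, f(2) ≈ 7.3891.
T_6 = (Δt/2)·[f(t_0) + 2f(t_1) + ... + 2f(t_{5}) + f(t_6)].
Sum ≈ 5.7702.

5.7702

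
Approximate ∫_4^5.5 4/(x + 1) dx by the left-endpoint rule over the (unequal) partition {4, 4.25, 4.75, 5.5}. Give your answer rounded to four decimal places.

Subinterval widths: 0.25, 0.5, 0.75.
Left endpoints: 4, 4.25, 4.75.
f(4) = 0.8, f(4.25) = 16/21, f(4.75) = 16/23.
Sum = Σ Δx_i · f(x_i).
Sum ≈ 1.1027.

1.1027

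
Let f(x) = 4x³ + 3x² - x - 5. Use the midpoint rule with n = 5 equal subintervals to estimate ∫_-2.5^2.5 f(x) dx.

Δx = (2.5 − (-2.5))/5 = 1.
Midpoints: -2, -1, 0, 1, 2.
f(-2) = -23, f(-1) = -5, f(0) = -5, f(1) = 1, f(2) = 37.
Sum = Δx · [f(-2) + f(-1) + f(0) + f(1) + f(2)].
Sum = 5.

5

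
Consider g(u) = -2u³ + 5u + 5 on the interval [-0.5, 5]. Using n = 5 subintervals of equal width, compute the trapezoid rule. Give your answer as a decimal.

Δu = (5 − (-0.5))/5 = 1.1.
g(-0.5) = 2.75, g(0.6) = 7.568, g(1.7) = 3.674, g(2.8) = -24.904, g(3.9) = -94.138, g(5) = -220.
T_5 = (Δu/2)·[g(u_0) + 2g(u_1) + ... + 2g(u_{4}) + g(u_5)].
Sum = -238.0675.

-238.0675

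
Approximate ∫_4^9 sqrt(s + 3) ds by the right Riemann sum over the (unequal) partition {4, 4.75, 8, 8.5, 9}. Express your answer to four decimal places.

16.2946

Subinterval widths: 0.75, 3.25, 0.5, 0.5.
Right endpoints: 4.75, 8, 8.5, 9.
f(4.75) ≈ 2.7839, f(8) ≈ 3.3166, f(8.5) ≈ 3.3912, f(9) ≈ 3.4641.
Sum = Σ Δs_i · f(s_i).
Sum ≈ 16.2946.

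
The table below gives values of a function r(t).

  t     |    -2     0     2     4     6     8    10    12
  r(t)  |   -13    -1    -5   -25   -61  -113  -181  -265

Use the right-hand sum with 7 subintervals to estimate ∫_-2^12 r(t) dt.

Δt = 2.
Sum = 2·[(-1) + (-5) + (-25) + (-61) + (-113) + (-181) + (-265)] = -1302.

-1302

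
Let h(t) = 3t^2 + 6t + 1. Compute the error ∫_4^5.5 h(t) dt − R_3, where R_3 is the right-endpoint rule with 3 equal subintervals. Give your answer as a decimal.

-13.125

Exact integral: ∫_4^5.5 h(t) dt = 146.625.
R_3 = 159.75.
Error = 146.625 − 159.75 = -13.125.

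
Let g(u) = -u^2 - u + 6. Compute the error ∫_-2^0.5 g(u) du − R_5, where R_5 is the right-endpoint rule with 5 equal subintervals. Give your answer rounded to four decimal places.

Exact integral: ∫_-2^0.5 g(u) du ≈ 14.166667.
R_5 = 14.375.
Error ≈ 14.166667 − 14.375 ≈ -0.2083.

-0.2083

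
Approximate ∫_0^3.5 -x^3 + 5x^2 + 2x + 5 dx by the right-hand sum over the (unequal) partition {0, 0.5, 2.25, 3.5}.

82.51953125

Subinterval widths: 0.5, 1.75, 1.25.
Right endpoints: 0.5, 2.25, 3.5.
f(0.5) = 7.125, f(2.25) = 23.421875, f(3.5) = 30.375.
Sum = Σ Δx_i · f(x_i).
Sum = 82.51953125.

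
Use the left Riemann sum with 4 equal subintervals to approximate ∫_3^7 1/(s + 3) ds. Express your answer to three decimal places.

Δs = (7 − 3)/4 = 1.
Left endpoints: 3, 4, 5, 6.
f(3) = 1/6, f(4) = 1/7, f(5) = 0.125, f(6) = 1/9.
Sum = Δs · [f(3) + f(4) + f(5) + f(6)].
Sum ≈ 0.546.

0.546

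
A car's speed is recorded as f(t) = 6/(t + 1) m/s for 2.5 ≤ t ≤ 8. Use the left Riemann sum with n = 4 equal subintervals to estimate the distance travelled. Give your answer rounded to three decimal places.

6.451

Δt = (8 − 2.5)/4 = 1.375.
Left endpoints: 2.5, 3.875, 5.25, 6.625.
f(2.5) = 12/7, f(3.875) = 16/13, f(5.25) = 0.96, f(6.625) = 48/61.
Sum = Δt · [f(2.5) + f(3.875) + f(5.25) + f(6.625)].
Sum ≈ 6.451.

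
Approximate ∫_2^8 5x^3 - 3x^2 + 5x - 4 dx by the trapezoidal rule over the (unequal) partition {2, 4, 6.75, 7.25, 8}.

5057.015625

Subinterval widths: 2, 2.75, 0.5, 0.75.
f(2) = 34, f(4) = 288, f(6.75) = 1430.796875, f(7.25) = 1779.953125, f(8) = 2404.
On each subinterval the trapezoid contributes (Δx_i/2)·[f(x_{i-1}) + f(x_i)].
Sum = 5057.015625.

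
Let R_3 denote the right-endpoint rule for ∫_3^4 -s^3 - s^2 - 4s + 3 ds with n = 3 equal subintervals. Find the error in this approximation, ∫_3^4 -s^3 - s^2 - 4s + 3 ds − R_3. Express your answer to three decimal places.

8.213

Exact integral: ∫_3^4 f(s) ds ≈ -67.08333.
R_3 ≈ -75.29630.
Error ≈ -67.08333 − (-75.29630) ≈ 8.213.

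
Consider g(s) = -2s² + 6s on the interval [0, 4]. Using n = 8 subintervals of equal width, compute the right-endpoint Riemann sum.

Δs = (4 − 0)/8 = 0.5.
Right endpoints: 0.5, 1, 1.5, 2, 2.5, 3, 3.5, 4.
g(0.5) = 2.5, g(1) = 4, g(1.5) = 4.5, g(2) = 4, g(2.5) = 2.5, g(3) = 0, g(3.5) = -3.5, g(4) = -8.
Sum = Δs · [g(0.5) + g(1) + g(1.5) + ...].
Sum = 3.

3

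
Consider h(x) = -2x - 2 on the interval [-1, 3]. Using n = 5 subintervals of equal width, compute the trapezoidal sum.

-16

Δx = (3 − (-1))/5 = 0.8.
h(-1) = 0, h(-0.2) = -1.6, h(0.6) = -3.2, h(1.4) = -4.8, h(2.2) = -6.4, h(3) = -8.
T_5 = (Δx/2)·[h(x_0) + 2h(x_1) + ... + 2h(x_{4}) + h(x_5)].
Sum = -16.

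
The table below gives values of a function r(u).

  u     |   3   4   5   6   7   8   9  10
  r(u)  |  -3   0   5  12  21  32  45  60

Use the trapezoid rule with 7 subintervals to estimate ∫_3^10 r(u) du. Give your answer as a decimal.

143.5

Δu = 1.
T_7 = (1/2)·[(-3) + 2·0 + 2·5 + 2·12 + 2·21 + 2·32 + 2·45 + 60] = 143.5.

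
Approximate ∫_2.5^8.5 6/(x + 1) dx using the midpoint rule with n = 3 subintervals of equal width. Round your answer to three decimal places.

5.925

Δx = (8.5 − 2.5)/3 = 2.
Midpoints: 3.5, 5.5, 7.5.
f(3.5) = 4/3, f(5.5) = 12/13, f(7.5) = 12/17.
Sum = Δx · [f(3.5) + f(5.5) + f(7.5)].
Sum ≈ 5.925.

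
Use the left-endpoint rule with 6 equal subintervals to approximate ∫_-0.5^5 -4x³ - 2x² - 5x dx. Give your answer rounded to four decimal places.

-527.8791

Δx = (5 − (-0.5))/6 = 11/12.
Left endpoints: -0.5, 5/12, 4/3, 2.25, 19/6, 49/12.
f(-0.5) = 2.5, f(5/12) = -1175/432, f(4/3) = -532/27, f(2.25) = -66.9375, f(19/6) = -8797/54, f(49/12) = -140875/432.
Sum = Δx · [f(-0.5) + f(5/12) + f(4/3) + ...].
Sum ≈ -527.8791.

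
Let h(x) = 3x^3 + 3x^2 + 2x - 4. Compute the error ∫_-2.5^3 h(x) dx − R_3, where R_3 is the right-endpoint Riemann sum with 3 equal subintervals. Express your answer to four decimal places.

Exact integral: ∫_-2.5^3 h(x) dx = 54.828125.
R_3 ≈ 205.868056.
Error ≈ 54.828125 − 205.868056 ≈ -151.0399.

-151.0399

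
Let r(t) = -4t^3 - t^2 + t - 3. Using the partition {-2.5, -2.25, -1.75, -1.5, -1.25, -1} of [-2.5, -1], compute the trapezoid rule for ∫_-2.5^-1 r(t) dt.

Subinterval widths: 0.25, 0.5, 0.25, 0.25, 0.25.
r(-2.5) = 50.75, r(-2.25) = 35.25, r(-1.75) = 13.625, r(-1.5) = 6.75, r(-1.25) = 2, r(-1) = -1.
On each subinterval the trapezoid contributes (Δt_i/2)·[r(t_{i-1}) + r(t_i)].
Sum = 26.734375.

26.734375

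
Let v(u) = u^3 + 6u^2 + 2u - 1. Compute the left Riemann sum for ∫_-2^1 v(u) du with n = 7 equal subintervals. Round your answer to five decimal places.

Δu = (1 − (-2))/7 = 3/7.
Left endpoints: -2, -11/7, -8/7, -5/7, -2/7, 1/7, 4/7.
v(-2) = 11, v(-11/7) = 2330/343, v(-8/7) = 1049/343, v(-5/7) = 92/343, v(-2/7) = -379/343, v(1/7) = -202/343, v(4/7) = 785/343.
Sum = Δu · [v(-2) + v(-11/7) + v(-8/7) + ...].
Sum ≈ 9.30612.

9.30612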